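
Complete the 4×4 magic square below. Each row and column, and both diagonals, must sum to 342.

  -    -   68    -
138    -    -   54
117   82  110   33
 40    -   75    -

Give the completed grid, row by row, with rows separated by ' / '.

From column 1, 342 − (138 + 117 + 40) gives (1,1) = 47.
Column 3 needs 342; the known cells sum to 253, so (2,3) = 89.
From anti-diagonal, 342 − (89 + 82 + 40) gives (1,4) = 131.
Row 1: 47 + 68 + 131 + ? = 342, so (1,2) = 96.
From row 2, 342 − (138 + 89 + 54) gives (2,2) = 61.
From column 2, 342 − (96 + 61 + 82) gives (4,2) = 103.
The remaining cell in column 4 is (4,4) = 342 − 218 = 124.

47 96 68 131 / 138 61 89 54 / 117 82 110 33 / 40 103 75 124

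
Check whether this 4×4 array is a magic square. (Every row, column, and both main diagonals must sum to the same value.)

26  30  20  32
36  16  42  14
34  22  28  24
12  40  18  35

Row 1: 26 + 30 + 20 + 32 = 108.
Row 2: 36 + 16 + 42 + 14 = 108.
Row 3: 34 + 22 + 28 + 24 = 108.
Row 4: 12 + 40 + 18 + 35 = 105.
Column 1: 26 + 36 + 34 + 12 = 108.
Column 2: 30 + 16 + 22 + 40 = 108.
Column 3: 20 + 42 + 28 + 18 = 108.
Column 4: 32 + 14 + 24 + 35 = 105.
Main diagonal: 26 + 16 + 28 + 35 = 105.
Anti-diagonal: 32 + 42 + 22 + 12 = 108.

No — row 2 sums to 108 but row 4 sums to 105.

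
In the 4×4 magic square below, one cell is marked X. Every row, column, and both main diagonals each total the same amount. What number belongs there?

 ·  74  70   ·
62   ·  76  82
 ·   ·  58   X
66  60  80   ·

68

Column 3 is complete and sums to 284; that is the magic constant.
Row 2 must total 284; the given cells sum to 220, so (2,2) = 64.
Row 4 must total 284; the given cells sum to 206, so (4,4) = 78.
The remaining cell in column 2 is (3,2) = 284 − 198 = 86.
Main diagonal must total 284; the given cells sum to 200, so (1,1) = 84.
The remaining cell in anti-diagonal is (1,4) = 284 − 228 = 56.
The remaining cell in column 1 is (3,1) = 284 − 212 = 72.
Using column 4: 56 + 82 + 78 + ? → (3,4) = 284 − 216 = 68.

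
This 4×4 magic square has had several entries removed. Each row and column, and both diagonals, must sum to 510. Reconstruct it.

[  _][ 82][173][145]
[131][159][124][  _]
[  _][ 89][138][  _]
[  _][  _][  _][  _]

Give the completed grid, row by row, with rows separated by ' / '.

110 82 173 145 / 131 159 124 96 / 117 89 138 166 / 152 180 75 103

Row 1 needs 510; the known cells sum to 400, so (1,1) = 110.
Row 2 must total 510; the given cells sum to 414, so (2,4) = 96.
Using column 2: 82 + 159 + 89 + ? → (4,2) = 510 − 330 = 180.
From column 3, 510 − (173 + 124 + 138) gives (4,3) = 75.
Main diagonal must total 510; the given cells sum to 407, so (4,4) = 103.
The remaining cell in anti-diagonal is (4,1) = 510 − 358 = 152.
From column 1, 510 − (110 + 131 + 152) gives (3,1) = 117.
Column 4 must total 510; the given cells sum to 344, so (3,4) = 166.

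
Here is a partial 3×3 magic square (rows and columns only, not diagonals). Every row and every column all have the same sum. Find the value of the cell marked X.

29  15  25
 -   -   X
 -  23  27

Row 1 is complete and sums to 69; that is the magic constant.
Row 3 must total 69; the given cells sum to 50, so (3,1) = 19.
Column 1 needs 69; the known cells sum to 48, so (2,1) = 21.
The remaining cell in column 2 is (2,2) = 69 − 38 = 31.
Column 3 needs 69; the known cells sum to 52, so (2,3) = 17.

17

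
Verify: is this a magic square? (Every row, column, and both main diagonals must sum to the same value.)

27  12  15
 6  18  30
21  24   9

Row 1: 27 + 12 + 15 = 54.
Row 2: 6 + 18 + 30 = 54.
Row 3: 21 + 24 + 9 = 54.
Column 1: 27 + 6 + 21 = 54.
Column 2: 12 + 18 + 24 = 54.
Column 3: 15 + 30 + 9 = 54.
Main diagonal: 27 + 18 + 9 = 54.
Anti-diagonal: 15 + 18 + 21 = 54.
All lines sum to 54.

Yes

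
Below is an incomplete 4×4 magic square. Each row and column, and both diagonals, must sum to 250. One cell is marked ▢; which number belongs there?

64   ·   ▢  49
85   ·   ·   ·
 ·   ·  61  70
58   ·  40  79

Using row 4: 58 + 40 + 79 + ? → (4,2) = 250 − 177 = 73.
The remaining cell in column 1 is (3,1) = 250 − 207 = 43.
From column 4, 250 − (49 + 70 + 79) gives (2,4) = 52.
Main diagonal: 64 + 61 + 79 + ? = 250, so (2,2) = 46.
The remaining cell in row 2 is (2,3) = 250 − 183 = 67.
Using row 3: 43 + 61 + 70 + ? → (3,2) = 250 − 174 = 76.
Column 2: 46 + 76 + 73 + ? = 250, so (1,2) = 55.
Column 3 needs 250; the known cells sum to 168, so (1,3) = 82.

82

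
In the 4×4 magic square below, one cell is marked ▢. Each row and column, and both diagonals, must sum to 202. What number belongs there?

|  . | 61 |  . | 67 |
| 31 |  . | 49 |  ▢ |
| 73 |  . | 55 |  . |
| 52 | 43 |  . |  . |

Using column 1: 31 + 73 + 52 + ? → (1,1) = 202 − 156 = 46.
Anti-diagonal must total 202; the given cells sum to 168, so (3,2) = 34.
Row 1 needs 202; the known cells sum to 174, so (1,3) = 28.
Row 3 must total 202; the given cells sum to 162, so (3,4) = 40.
Column 2: 61 + 34 + 43 + ? = 202, so (2,2) = 64.
Column 3: 28 + 49 + 55 + ? = 202, so (4,3) = 70.
From main diagonal, 202 − (46 + 64 + 55) gives (4,4) = 37.
Using row 2: 31 + 64 + 49 + ? → (2,4) = 202 − 144 = 58.

58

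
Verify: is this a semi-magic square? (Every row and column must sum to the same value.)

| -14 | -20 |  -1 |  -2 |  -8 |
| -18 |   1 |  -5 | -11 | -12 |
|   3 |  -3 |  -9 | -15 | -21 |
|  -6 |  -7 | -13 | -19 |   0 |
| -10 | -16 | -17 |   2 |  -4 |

Row 1: -14 + (-20) + (-1) + (-2) + (-8) = -45.
Row 2: -18 + 1 + (-5) + (-11) + (-12) = -45.
Row 3: 3 + (-3) + (-9) + (-15) + (-21) = -45.
Row 4: -6 + (-7) + (-13) + (-19) + 0 = -45.
Row 5: -10 + (-16) + (-17) + 2 + (-4) = -45.
Column 1: -14 + (-18) + 3 + (-6) + (-10) = -45.
Column 2: -20 + 1 + (-3) + (-7) + (-16) = -45.
Column 3: -1 + (-5) + (-9) + (-13) + (-17) = -45.
Column 4: -2 + (-11) + (-15) + (-19) + 2 = -45.
Column 5: -8 + (-12) + (-21) + 0 + (-4) = -45.
All lines sum to -45.

Yes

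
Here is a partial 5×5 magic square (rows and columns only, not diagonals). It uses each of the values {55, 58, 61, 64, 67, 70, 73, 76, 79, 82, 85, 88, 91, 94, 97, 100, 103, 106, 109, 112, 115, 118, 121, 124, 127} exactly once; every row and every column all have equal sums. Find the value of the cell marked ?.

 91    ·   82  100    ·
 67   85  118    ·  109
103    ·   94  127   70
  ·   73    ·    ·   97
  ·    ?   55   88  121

The 25 entries sum to 2275, so each line sums to 2275/5 = 455.
From row 2, 455 − (67 + 85 + 118 + 109) gives (2,4) = 76.
The remaining cell in row 3 is (3,2) = 455 − 394 = 61.
The remaining cell in column 3 is (4,3) = 455 − 349 = 106.
From column 4, 455 − (100 + 76 + 127 + 88) gives (4,4) = 64.
Column 5: 109 + 70 + 97 + 121 + ? = 455, so (1,5) = 58.
Row 1 needs 455; the known cells sum to 331, so (1,2) = 124.
Row 4: 73 + 106 + 64 + 97 + ? = 455, so (4,1) = 115.
Column 1: 91 + 67 + 103 + 115 + ? = 455, so (5,1) = 79.
Using column 2: 124 + 85 + 61 + 73 + ? → (5,2) = 455 − 343 = 112.

112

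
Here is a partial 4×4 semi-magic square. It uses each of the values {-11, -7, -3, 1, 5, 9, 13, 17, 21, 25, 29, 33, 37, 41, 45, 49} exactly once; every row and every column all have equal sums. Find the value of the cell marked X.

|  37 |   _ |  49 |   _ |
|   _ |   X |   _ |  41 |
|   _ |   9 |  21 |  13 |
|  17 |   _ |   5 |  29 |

The 16 entries sum to 304, so each line sums to 304/4 = 76.
Using row 3: 9 + 21 + 13 + ? → (3,1) = 76 − 43 = 33.
From row 4, 76 − (17 + 5 + 29) gives (4,2) = 25.
Column 1: 37 + 33 + 17 + ? = 76, so (2,1) = -11.
From column 3, 76 − (49 + 21 + 5) gives (2,3) = 1.
The remaining cell in column 4 is (1,4) = 76 − 83 = -7.
From row 1, 76 − (37 + 49 + (-7)) gives (1,2) = -3.
Using row 2: -11 + 1 + 41 + ? → (2,2) = 76 − 31 = 45.

45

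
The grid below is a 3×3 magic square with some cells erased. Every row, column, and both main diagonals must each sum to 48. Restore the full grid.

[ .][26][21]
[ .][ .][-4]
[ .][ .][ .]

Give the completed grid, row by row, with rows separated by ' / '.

1 26 21 / 36 16 -4 / 11 6 31

Row 1 must total 48; the given cells sum to 47, so (1,1) = 1.
Column 3 must total 48; the given cells sum to 17, so (3,3) = 31.
Using main diagonal: 1 + 31 + ? → (2,2) = 48 − 32 = 16.
From anti-diagonal, 48 − (21 + 16) gives (3,1) = 11.
The remaining cell in row 2 is (2,1) = 48 − 12 = 36.
Row 3 must total 48; the given cells sum to 42, so (3,2) = 6.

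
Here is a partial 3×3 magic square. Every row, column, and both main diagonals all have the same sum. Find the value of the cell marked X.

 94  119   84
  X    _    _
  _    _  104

89

Row 1 is complete and sums to 297; that is the magic constant.
From column 3, 297 − (84 + 104) gives (2,3) = 109.
The remaining cell in main diagonal is (2,2) = 297 − 198 = 99.
Using anti-diagonal: 84 + 99 + ? → (3,1) = 297 − 183 = 114.
Row 2 needs 297; the known cells sum to 208, so (2,1) = 89.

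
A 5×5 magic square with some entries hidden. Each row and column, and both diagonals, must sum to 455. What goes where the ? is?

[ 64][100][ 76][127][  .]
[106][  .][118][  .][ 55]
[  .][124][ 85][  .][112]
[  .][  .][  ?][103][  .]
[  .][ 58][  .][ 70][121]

Row 1 must total 455; the given cells sum to 367, so (1,5) = 88.
Column 5: 88 + 55 + 112 + 121 + ? = 455, so (4,5) = 79.
Main diagonal: 64 + 85 + 103 + 121 + ? = 455, so (2,2) = 82.
The remaining cell in row 2 is (2,4) = 455 − 361 = 94.
The remaining cell in column 2 is (4,2) = 455 − 364 = 91.
Using column 4: 127 + 94 + 103 + 70 + ? → (3,4) = 455 − 394 = 61.
The remaining cell in anti-diagonal is (5,1) = 455 − 358 = 97.
From row 3, 455 − (124 + 85 + 61 + 112) gives (3,1) = 73.
The remaining cell in row 5 is (5,3) = 455 − 346 = 109.
The remaining cell in column 1 is (4,1) = 455 − 340 = 115.
The remaining cell in column 3 is (4,3) = 455 − 388 = 67.

67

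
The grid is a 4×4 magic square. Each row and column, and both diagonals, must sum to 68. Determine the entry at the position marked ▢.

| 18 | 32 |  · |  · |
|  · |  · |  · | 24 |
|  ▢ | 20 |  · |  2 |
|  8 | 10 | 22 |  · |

30

Row 4: 8 + 10 + 22 + ? = 68, so (4,4) = 28.
The remaining cell in column 2 is (2,2) = 68 − 62 = 6.
The remaining cell in column 4 is (1,4) = 68 − 54 = 14.
Main diagonal: 18 + 6 + 28 + ? = 68, so (3,3) = 16.
The remaining cell in anti-diagonal is (2,3) = 68 − 42 = 26.
Row 1: 18 + 32 + 14 + ? = 68, so (1,3) = 4.
Row 2: 6 + 26 + 24 + ? = 68, so (2,1) = 12.
Row 3 needs 68; the known cells sum to 38, so (3,1) = 30.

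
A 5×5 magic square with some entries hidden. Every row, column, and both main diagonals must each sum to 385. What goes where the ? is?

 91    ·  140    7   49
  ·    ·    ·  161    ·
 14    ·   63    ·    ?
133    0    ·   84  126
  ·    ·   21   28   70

147

The remaining cell in row 1 is (1,2) = 385 − 287 = 98.
Row 4 needs 385; the known cells sum to 343, so (4,3) = 42.
Using column 3: 140 + 63 + 42 + 21 + ? → (2,3) = 385 − 266 = 119.
Column 4: 7 + 161 + 84 + 28 + ? = 385, so (3,4) = 105.
From main diagonal, 385 − (91 + 63 + 84 + 70) gives (2,2) = 77.
Anti-diagonal must total 385; the given cells sum to 273, so (5,1) = 112.
Row 5 must total 385; the given cells sum to 231, so (5,2) = 154.
Column 1 needs 385; the known cells sum to 350, so (2,1) = 35.
Column 2 needs 385; the known cells sum to 329, so (3,2) = 56.
Row 2: 35 + 77 + 119 + 161 + ? = 385, so (2,5) = -7.
Row 3: 14 + 56 + 63 + 105 + ? = 385, so (3,5) = 147.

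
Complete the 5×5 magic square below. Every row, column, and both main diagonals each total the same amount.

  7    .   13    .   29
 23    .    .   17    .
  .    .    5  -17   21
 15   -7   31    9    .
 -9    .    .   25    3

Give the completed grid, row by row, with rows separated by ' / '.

Anti-diagonal is already complete: 29 + 17 + 5 + -7 + -9 = 35, so that is the magic constant.
Row 4: 15 + (-7) + 31 + 9 + ? = 35, so (4,5) = -13.
Column 1 must total 35; the given cells sum to 36, so (3,1) = -1.
The remaining cell in column 4 is (1,4) = 35 − 34 = 1.
From column 5, 35 − (29 + 21 + (-13) + 3) gives (2,5) = -5.
Main diagonal: 7 + 5 + 9 + 3 + ? = 35, so (2,2) = 11.
Row 1: 7 + 13 + 1 + 29 + ? = 35, so (1,2) = -15.
The remaining cell in row 2 is (2,3) = 35 − 46 = -11.
Row 3 must total 35; the given cells sum to 8, so (3,2) = 27.
Column 2 needs 35; the known cells sum to 16, so (5,2) = 19.
The remaining cell in column 3 is (5,3) = 35 − 38 = -3.

7 -15 13 1 29 / 23 11 -11 17 -5 / -1 27 5 -17 21 / 15 -7 31 9 -13 / -9 19 -3 25 3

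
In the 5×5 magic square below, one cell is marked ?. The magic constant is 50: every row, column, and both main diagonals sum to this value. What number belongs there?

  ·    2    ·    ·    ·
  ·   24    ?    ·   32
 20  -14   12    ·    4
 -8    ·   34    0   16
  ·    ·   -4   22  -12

Row 3 must total 50; the given cells sum to 22, so (3,4) = 28.
Row 4 must total 50; the given cells sum to 42, so (4,2) = 8.
The remaining cell in column 2 is (5,2) = 50 − 20 = 30.
From column 5, 50 − (32 + 4 + 16 + (-12)) gives (1,5) = 10.
Main diagonal: 24 + 12 + 0 + (-12) + ? = 50, so (1,1) = 26.
Row 5 needs 50; the known cells sum to 36, so (5,1) = 14.
Using column 1: 26 + 20 + (-8) + 14 + ? → (2,1) = 50 − 52 = -2.
From anti-diagonal, 50 − (10 + 12 + 8 + 14) gives (2,4) = 6.
Row 2 must total 50; the given cells sum to 60, so (2,3) = -10.

-10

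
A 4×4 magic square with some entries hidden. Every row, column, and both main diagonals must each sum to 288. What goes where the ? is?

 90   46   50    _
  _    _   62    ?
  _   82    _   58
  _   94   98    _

74

The remaining cell in row 1 is (1,4) = 288 − 186 = 102.
Column 2 needs 288; the known cells sum to 222, so (2,2) = 66.
Column 3: 50 + 62 + 98 + ? = 288, so (3,3) = 78.
Using main diagonal: 90 + 66 + 78 + ? → (4,4) = 288 − 234 = 54.
Anti-diagonal must total 288; the given cells sum to 246, so (4,1) = 42.
Using row 3: 82 + 78 + 58 + ? → (3,1) = 288 − 218 = 70.
Column 1 must total 288; the given cells sum to 202, so (2,1) = 86.
Using column 4: 102 + 58 + 54 + ? → (2,4) = 288 − 214 = 74.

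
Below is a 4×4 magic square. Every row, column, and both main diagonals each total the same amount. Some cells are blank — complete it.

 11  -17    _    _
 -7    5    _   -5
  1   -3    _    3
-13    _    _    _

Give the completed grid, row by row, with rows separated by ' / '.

11 -17 -11 9 / -7 5 -1 -5 / 1 -3 -9 3 / -13 7 13 -15

Column 1 is already complete: 11 + -7 + 1 + -13 = -8, so that is the magic constant.
The remaining cell in row 2 is (2,3) = -8 − (-7) = -1.
From row 3, -8 − (1 + (-3) + 3) gives (3,3) = -9.
Using column 2: -17 + 5 + (-3) + ? → (4,2) = -8 − (-15) = 7.
Main diagonal: 11 + 5 + (-9) + ? = -8, so (4,4) = -15.
From anti-diagonal, -8 − (-1 + (-3) + (-13)) gives (1,4) = 9.
Row 1 must total -8; the given cells sum to 3, so (1,3) = -11.
Using row 4: -13 + 7 + (-15) + ? → (4,3) = -8 − (-21) = 13.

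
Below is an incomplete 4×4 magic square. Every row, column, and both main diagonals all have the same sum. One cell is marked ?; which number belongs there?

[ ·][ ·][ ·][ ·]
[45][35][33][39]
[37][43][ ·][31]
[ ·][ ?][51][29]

Row 2 is complete and sums to 152; that is the magic constant.
Row 3: 37 + 43 + 31 + ? = 152, so (3,3) = 41.
Column 3 needs 152; the known cells sum to 125, so (1,3) = 27.
Using column 4: 39 + 31 + 29 + ? → (1,4) = 152 − 99 = 53.
Main diagonal: 35 + 41 + 29 + ? = 152, so (1,1) = 47.
Anti-diagonal must total 152; the given cells sum to 129, so (4,1) = 23.
The remaining cell in row 1 is (1,2) = 152 − 127 = 25.
Using row 4: 23 + 51 + 29 + ? → (4,2) = 152 − 103 = 49.

49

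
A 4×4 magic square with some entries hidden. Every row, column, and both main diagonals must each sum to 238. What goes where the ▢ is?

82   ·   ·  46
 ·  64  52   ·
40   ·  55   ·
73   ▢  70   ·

Column 1 needs 238; the known cells sum to 195, so (2,1) = 43.
Column 3: 52 + 55 + 70 + ? = 238, so (1,3) = 61.
Main diagonal must total 238; the given cells sum to 201, so (4,4) = 37.
Using anti-diagonal: 46 + 52 + 73 + ? → (3,2) = 238 − 171 = 67.
Row 1: 82 + 61 + 46 + ? = 238, so (1,2) = 49.
Row 2: 43 + 64 + 52 + ? = 238, so (2,4) = 79.
Row 3 needs 238; the known cells sum to 162, so (3,4) = 76.
The remaining cell in row 4 is (4,2) = 238 − 180 = 58.

58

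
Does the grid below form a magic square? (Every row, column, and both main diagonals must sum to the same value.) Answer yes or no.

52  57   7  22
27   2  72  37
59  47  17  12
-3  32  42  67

No — row 4 sums to 138 but column 1 sums to 135.

Row 1: 52 + 57 + 7 + 22 = 138.
Row 2: 27 + 2 + 72 + 37 = 138.
Row 3: 59 + 47 + 17 + 12 = 135.
Row 4: -3 + 32 + 42 + 67 = 138.
Column 1: 52 + 27 + 59 + (-3) = 135.
Column 2: 57 + 2 + 47 + 32 = 138.
Column 3: 7 + 72 + 17 + 42 = 138.
Column 4: 22 + 37 + 12 + 67 = 138.
Main diagonal: 52 + 2 + 17 + 67 = 138.
Anti-diagonal: 22 + 72 + 47 + (-3) = 138.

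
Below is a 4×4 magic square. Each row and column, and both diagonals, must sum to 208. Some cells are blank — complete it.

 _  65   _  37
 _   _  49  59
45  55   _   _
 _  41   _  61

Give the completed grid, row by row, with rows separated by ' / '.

43 65 63 37 / 53 47 49 59 / 45 55 57 51 / 67 41 39 61

Column 2 must total 208; the given cells sum to 161, so (2,2) = 47.
From column 4, 208 − (37 + 59 + 61) gives (3,4) = 51.
Using anti-diagonal: 37 + 49 + 55 + ? → (4,1) = 208 − 141 = 67.
Row 2 must total 208; the given cells sum to 155, so (2,1) = 53.
The remaining cell in row 3 is (3,3) = 208 − 151 = 57.
The remaining cell in row 4 is (4,3) = 208 − 169 = 39.
From column 1, 208 − (53 + 45 + 67) gives (1,1) = 43.
From column 3, 208 − (49 + 57 + 39) gives (1,3) = 63.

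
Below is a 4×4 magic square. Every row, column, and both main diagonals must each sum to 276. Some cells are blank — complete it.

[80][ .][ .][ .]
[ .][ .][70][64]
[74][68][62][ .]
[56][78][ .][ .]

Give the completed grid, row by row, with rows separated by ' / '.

80 54 60 82 / 66 76 70 64 / 74 68 62 72 / 56 78 84 58

From row 3, 276 − (74 + 68 + 62) gives (3,4) = 72.
Column 1 must total 276; the given cells sum to 210, so (2,1) = 66.
Anti-diagonal must total 276; the given cells sum to 194, so (1,4) = 82.
Using row 2: 66 + 70 + 64 + ? → (2,2) = 276 − 200 = 76.
Using column 2: 76 + 68 + 78 + ? → (1,2) = 276 − 222 = 54.
Column 4: 82 + 64 + 72 + ? = 276, so (4,4) = 58.
Using row 1: 80 + 54 + 82 + ? → (1,3) = 276 − 216 = 60.
Row 4 must total 276; the given cells sum to 192, so (4,3) = 84.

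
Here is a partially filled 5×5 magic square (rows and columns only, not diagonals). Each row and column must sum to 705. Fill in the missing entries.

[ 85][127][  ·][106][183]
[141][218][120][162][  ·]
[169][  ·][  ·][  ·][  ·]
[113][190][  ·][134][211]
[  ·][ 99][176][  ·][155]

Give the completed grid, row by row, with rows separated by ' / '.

85 127 204 106 183 / 141 218 120 162 64 / 169 71 148 225 92 / 113 190 57 134 211 / 197 99 176 78 155

Row 1 must total 705; the given cells sum to 501, so (1,3) = 204.
Row 2 must total 705; the given cells sum to 641, so (2,5) = 64.
Row 4 must total 705; the given cells sum to 648, so (4,3) = 57.
The remaining cell in column 1 is (5,1) = 705 − 508 = 197.
Column 2: 127 + 218 + 190 + 99 + ? = 705, so (3,2) = 71.
From column 3, 705 − (204 + 120 + 57 + 176) gives (3,3) = 148.
From column 5, 705 − (183 + 64 + 211 + 155) gives (3,5) = 92.
Using row 3: 169 + 71 + 148 + 92 + ? → (3,4) = 705 − 480 = 225.
The remaining cell in row 5 is (5,4) = 705 − 627 = 78.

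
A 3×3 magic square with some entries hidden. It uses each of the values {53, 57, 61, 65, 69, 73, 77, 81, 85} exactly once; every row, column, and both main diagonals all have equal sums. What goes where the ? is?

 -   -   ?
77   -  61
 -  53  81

65

The 9 entries sum to 621, so each line sums to 621/3 = 207.
From row 2, 207 − (77 + 61) gives (2,2) = 69.
Row 3 must total 207; the given cells sum to 134, so (3,1) = 73.
From column 1, 207 − (77 + 73) gives (1,1) = 57.
From column 2, 207 − (69 + 53) gives (1,2) = 85.
Column 3 must total 207; the given cells sum to 142, so (1,3) = 65.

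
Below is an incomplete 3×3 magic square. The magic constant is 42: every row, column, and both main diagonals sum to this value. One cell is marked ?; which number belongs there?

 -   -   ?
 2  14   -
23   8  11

5

The remaining cell in row 2 is (2,3) = 42 − 16 = 26.
From column 1, 42 − (2 + 23) gives (1,1) = 17.
Column 2 needs 42; the known cells sum to 22, so (1,2) = 20.
From column 3, 42 − (26 + 11) gives (1,3) = 5.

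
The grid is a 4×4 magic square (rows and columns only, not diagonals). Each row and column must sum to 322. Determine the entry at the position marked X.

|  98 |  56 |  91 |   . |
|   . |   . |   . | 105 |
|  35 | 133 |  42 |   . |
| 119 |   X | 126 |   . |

49

Row 1: 98 + 56 + 91 + ? = 322, so (1,4) = 77.
The remaining cell in row 3 is (3,4) = 322 − 210 = 112.
From column 1, 322 − (98 + 35 + 119) gives (2,1) = 70.
Column 3 needs 322; the known cells sum to 259, so (2,3) = 63.
Column 4: 77 + 105 + 112 + ? = 322, so (4,4) = 28.
Using row 2: 70 + 63 + 105 + ? → (2,2) = 322 − 238 = 84.
Using row 4: 119 + 126 + 28 + ? → (4,2) = 322 − 273 = 49.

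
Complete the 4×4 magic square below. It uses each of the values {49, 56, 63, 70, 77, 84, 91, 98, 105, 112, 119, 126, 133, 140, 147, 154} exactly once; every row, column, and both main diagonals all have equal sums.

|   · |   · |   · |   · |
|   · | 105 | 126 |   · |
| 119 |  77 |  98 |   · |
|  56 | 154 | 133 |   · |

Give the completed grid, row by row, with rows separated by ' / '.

The 16 entries sum to 1624, so each line sums to 1624/4 = 406.
From row 3, 406 − (119 + 77 + 98) gives (3,4) = 112.
Row 4: 56 + 154 + 133 + ? = 406, so (4,4) = 63.
Column 2 needs 406; the known cells sum to 336, so (1,2) = 70.
Using column 3: 126 + 98 + 133 + ? → (1,3) = 406 − 357 = 49.
Using main diagonal: 105 + 98 + 63 + ? → (1,1) = 406 − 266 = 140.
Anti-diagonal needs 406; the known cells sum to 259, so (1,4) = 147.
From column 1, 406 − (140 + 119 + 56) gives (2,1) = 91.
The remaining cell in column 4 is (2,4) = 406 − 322 = 84.

140 70 49 147 / 91 105 126 84 / 119 77 98 112 / 56 154 133 63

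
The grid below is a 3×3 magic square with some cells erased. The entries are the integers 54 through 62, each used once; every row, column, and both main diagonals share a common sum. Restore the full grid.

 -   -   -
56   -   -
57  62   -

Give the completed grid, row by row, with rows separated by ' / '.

61 54 59 / 56 58 60 / 57 62 55

The entries are 54 through 62, which sum to 522, so each line sums to 522/3 = 174.
From row 3, 174 − (57 + 62) gives (3,3) = 55.
Column 1: 56 + 57 + ? = 174, so (1,1) = 61.
Main diagonal: 61 + 55 + ? = 174, so (2,2) = 58.
Using anti-diagonal: 58 + 57 + ? → (1,3) = 174 − 115 = 59.
Row 1 needs 174; the known cells sum to 120, so (1,2) = 54.
The remaining cell in row 2 is (2,3) = 174 − 114 = 60.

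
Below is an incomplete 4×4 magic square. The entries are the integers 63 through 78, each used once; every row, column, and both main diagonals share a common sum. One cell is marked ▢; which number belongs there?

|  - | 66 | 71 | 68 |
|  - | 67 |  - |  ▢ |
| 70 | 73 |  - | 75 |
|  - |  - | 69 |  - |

The entries are 63 through 78, which sum to 1128, so each line sums to 1128/4 = 282.
Row 1 must total 282; the given cells sum to 205, so (1,1) = 77.
The remaining cell in row 3 is (3,3) = 282 − 218 = 64.
The remaining cell in column 2 is (4,2) = 282 − 206 = 76.
The remaining cell in column 3 is (2,3) = 282 − 204 = 78.
Using main diagonal: 77 + 67 + 64 + ? → (4,4) = 282 − 208 = 74.
From anti-diagonal, 282 − (68 + 78 + 73) gives (4,1) = 63.
Column 1 needs 282; the known cells sum to 210, so (2,1) = 72.
The remaining cell in column 4 is (2,4) = 282 − 217 = 65.

65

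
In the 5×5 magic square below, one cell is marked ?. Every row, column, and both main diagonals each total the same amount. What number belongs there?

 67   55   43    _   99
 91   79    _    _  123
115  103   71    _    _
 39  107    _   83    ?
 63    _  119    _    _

51

Column 1 is complete and sums to 375; that is the magic constant.
The remaining cell in row 1 is (1,4) = 375 − 264 = 111.
From column 2, 375 − (55 + 79 + 103 + 107) gives (5,2) = 31.
Main diagonal needs 375; the known cells sum to 300, so (5,5) = 75.
From anti-diagonal, 375 − (99 + 71 + 107 + 63) gives (2,4) = 35.
From row 2, 375 − (91 + 79 + 35 + 123) gives (2,3) = 47.
The remaining cell in row 5 is (5,4) = 375 − 288 = 87.
Using column 3: 43 + 47 + 71 + 119 + ? → (4,3) = 375 − 280 = 95.
Column 4 needs 375; the known cells sum to 316, so (3,4) = 59.
Using row 3: 115 + 103 + 71 + 59 + ? → (3,5) = 375 − 348 = 27.
Row 4 must total 375; the given cells sum to 324, so (4,5) = 51.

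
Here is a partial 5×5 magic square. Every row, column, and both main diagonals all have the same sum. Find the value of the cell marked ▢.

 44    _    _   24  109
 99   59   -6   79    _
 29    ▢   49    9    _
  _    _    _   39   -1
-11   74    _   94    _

89

Column 4 is complete and sums to 245; that is the magic constant.
The remaining cell in row 2 is (2,5) = 245 − 231 = 14.
Column 1: 44 + 99 + 29 + (-11) + ? = 245, so (4,1) = 84.
From main diagonal, 245 − (44 + 59 + 49 + 39) gives (5,5) = 54.
Using anti-diagonal: 109 + 79 + 49 + (-11) + ? → (4,2) = 245 − 226 = 19.
Row 4 must total 245; the given cells sum to 141, so (4,3) = 104.
From row 5, 245 − (-11 + 74 + 94 + 54) gives (5,3) = 34.
Using column 3: -6 + 49 + 104 + 34 + ? → (1,3) = 245 − 181 = 64.
Using column 5: 109 + 14 + (-1) + 54 + ? → (3,5) = 245 − 176 = 69.
Row 1: 44 + 64 + 24 + 109 + ? = 245, so (1,2) = 4.
Row 3: 29 + 49 + 9 + 69 + ? = 245, so (3,2) = 89.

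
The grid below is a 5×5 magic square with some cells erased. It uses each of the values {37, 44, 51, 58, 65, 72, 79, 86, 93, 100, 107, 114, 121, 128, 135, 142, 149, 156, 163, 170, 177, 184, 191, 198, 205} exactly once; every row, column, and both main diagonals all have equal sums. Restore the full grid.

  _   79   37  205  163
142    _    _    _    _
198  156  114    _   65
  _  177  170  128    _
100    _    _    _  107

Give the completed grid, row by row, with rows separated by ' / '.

121 79 37 205 163 / 142 135 93 51 184 / 198 156 114 72 65 / 44 177 170 128 86 / 100 58 191 149 107

The 25 entries sum to 3025, so each line sums to 3025/5 = 605.
Row 1 needs 605; the known cells sum to 484, so (1,1) = 121.
The remaining cell in row 3 is (3,4) = 605 − 533 = 72.
Column 1: 121 + 142 + 198 + 100 + ? = 605, so (4,1) = 44.
Main diagonal must total 605; the given cells sum to 470, so (2,2) = 135.
Anti-diagonal needs 605; the known cells sum to 554, so (2,4) = 51.
Using row 4: 44 + 177 + 170 + 128 + ? → (4,5) = 605 − 519 = 86.
Column 2: 79 + 135 + 156 + 177 + ? = 605, so (5,2) = 58.
Column 4 needs 605; the known cells sum to 456, so (5,4) = 149.
Using column 5: 163 + 65 + 86 + 107 + ? → (2,5) = 605 − 421 = 184.
Using row 2: 142 + 135 + 51 + 184 + ? → (2,3) = 605 − 512 = 93.
The remaining cell in row 5 is (5,3) = 605 − 414 = 191.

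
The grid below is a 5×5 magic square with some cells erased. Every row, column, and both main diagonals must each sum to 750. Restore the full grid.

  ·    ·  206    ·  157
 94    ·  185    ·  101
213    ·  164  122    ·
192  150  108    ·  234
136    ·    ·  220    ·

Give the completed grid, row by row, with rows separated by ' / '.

115 73 206 199 157 / 94 227 185 143 101 / 213 171 164 122 80 / 192 150 108 66 234 / 136 129 87 220 178

Row 4 needs 750; the known cells sum to 684, so (4,4) = 66.
The remaining cell in column 1 is (1,1) = 750 − 635 = 115.
Using column 3: 206 + 185 + 164 + 108 + ? → (5,3) = 750 − 663 = 87.
Anti-diagonal: 157 + 164 + 150 + 136 + ? = 750, so (2,4) = 143.
The remaining cell in row 2 is (2,2) = 750 − 523 = 227.
The remaining cell in column 4 is (1,4) = 750 − 551 = 199.
From main diagonal, 750 − (115 + 227 + 164 + 66) gives (5,5) = 178.
Row 1: 115 + 206 + 199 + 157 + ? = 750, so (1,2) = 73.
Row 5 must total 750; the given cells sum to 621, so (5,2) = 129.
Column 2 needs 750; the known cells sum to 579, so (3,2) = 171.
Column 5 must total 750; the given cells sum to 670, so (3,5) = 80.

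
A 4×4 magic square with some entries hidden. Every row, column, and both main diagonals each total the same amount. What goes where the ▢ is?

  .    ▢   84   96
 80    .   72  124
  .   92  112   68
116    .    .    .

Anti-diagonal is complete and sums to 376; that is the magic constant.
The remaining cell in row 2 is (2,2) = 376 − 276 = 100.
From row 3, 376 − (92 + 112 + 68) gives (3,1) = 104.
From column 1, 376 − (80 + 104 + 116) gives (1,1) = 76.
Column 3: 84 + 72 + 112 + ? = 376, so (4,3) = 108.
Column 4 must total 376; the given cells sum to 288, so (4,4) = 88.
Row 1 needs 376; the known cells sum to 256, so (1,2) = 120.

120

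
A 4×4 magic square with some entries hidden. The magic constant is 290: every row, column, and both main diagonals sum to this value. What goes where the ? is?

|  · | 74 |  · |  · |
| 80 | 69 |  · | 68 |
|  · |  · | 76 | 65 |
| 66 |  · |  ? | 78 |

71

The remaining cell in row 2 is (2,3) = 290 − 217 = 73.
The remaining cell in column 4 is (1,4) = 290 − 211 = 79.
From main diagonal, 290 − (69 + 76 + 78) gives (1,1) = 67.
Anti-diagonal must total 290; the given cells sum to 218, so (3,2) = 72.
From row 1, 290 − (67 + 74 + 79) gives (1,3) = 70.
From row 3, 290 − (72 + 76 + 65) gives (3,1) = 77.
Column 2: 74 + 69 + 72 + ? = 290, so (4,2) = 75.
Column 3 needs 290; the known cells sum to 219, so (4,3) = 71.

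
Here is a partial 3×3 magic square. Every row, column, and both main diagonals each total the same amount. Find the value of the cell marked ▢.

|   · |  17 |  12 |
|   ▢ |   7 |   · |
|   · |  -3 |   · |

Column 2 is complete and sums to 21; that is the magic constant.
Using row 1: 17 + 12 + ? → (1,1) = 21 − 29 = -8.
From main diagonal, 21 − (-8 + 7) gives (3,3) = 22.
Anti-diagonal must total 21; the given cells sum to 19, so (3,1) = 2.
Column 1: -8 + 2 + ? = 21, so (2,1) = 27.

27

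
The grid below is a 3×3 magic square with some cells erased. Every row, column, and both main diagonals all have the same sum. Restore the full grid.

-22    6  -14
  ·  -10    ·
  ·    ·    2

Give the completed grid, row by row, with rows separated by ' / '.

Main diagonal is already complete: -22 + -10 + 2 = -30, so that is the magic constant.
From column 2, -30 − (6 + (-10)) gives (3,2) = -26.
Column 3: -14 + 2 + ? = -30, so (2,3) = -18.
Anti-diagonal must total -30; the given cells sum to -24, so (3,1) = -6.
The remaining cell in row 2 is (2,1) = -30 − (-28) = -2.

-22 6 -14 / -2 -10 -18 / -6 -26 2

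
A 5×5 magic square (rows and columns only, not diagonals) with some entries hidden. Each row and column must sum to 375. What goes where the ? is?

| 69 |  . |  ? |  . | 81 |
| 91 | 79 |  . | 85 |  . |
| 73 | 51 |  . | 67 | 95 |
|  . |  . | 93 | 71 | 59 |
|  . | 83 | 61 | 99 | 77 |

Row 3: 73 + 51 + 67 + 95 + ? = 375, so (3,3) = 89.
Row 5 needs 375; the known cells sum to 320, so (5,1) = 55.
Using column 1: 69 + 91 + 73 + 55 + ? → (4,1) = 375 − 288 = 87.
From column 4, 375 − (85 + 67 + 71 + 99) gives (1,4) = 53.
From column 5, 375 − (81 + 95 + 59 + 77) gives (2,5) = 63.
From row 2, 375 − (91 + 79 + 85 + 63) gives (2,3) = 57.
Row 4 must total 375; the given cells sum to 310, so (4,2) = 65.
Using column 2: 79 + 51 + 65 + 83 + ? → (1,2) = 375 − 278 = 97.
Column 3 must total 375; the given cells sum to 300, so (1,3) = 75.

75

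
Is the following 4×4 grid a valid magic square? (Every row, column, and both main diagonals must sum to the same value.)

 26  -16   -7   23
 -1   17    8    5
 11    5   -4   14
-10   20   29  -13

No — column 4 sums to 29 but column 3 sums to 26.

Row 1: 26 + (-16) + (-7) + 23 = 26.
Row 2: -1 + 17 + 8 + 5 = 29.
Row 3: 11 + 5 + (-4) + 14 = 26.
Row 4: -10 + 20 + 29 + (-13) = 26.
Column 1: 26 + (-1) + 11 + (-10) = 26.
Column 2: -16 + 17 + 5 + 20 = 26.
Column 3: -7 + 8 + (-4) + 29 = 26.
Column 4: 23 + 5 + 14 + (-13) = 29.
Main diagonal: 26 + 17 + (-4) + (-13) = 26.
Anti-diagonal: 23 + 8 + 5 + (-10) = 26.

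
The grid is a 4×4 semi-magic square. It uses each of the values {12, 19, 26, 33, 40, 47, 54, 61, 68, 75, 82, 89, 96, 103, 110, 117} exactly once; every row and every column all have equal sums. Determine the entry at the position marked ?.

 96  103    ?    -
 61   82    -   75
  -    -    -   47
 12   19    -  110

33

The 16 entries sum to 1032, so each line sums to 1032/4 = 258.
Row 2 needs 258; the known cells sum to 218, so (2,3) = 40.
Row 4 must total 258; the given cells sum to 141, so (4,3) = 117.
Using column 1: 96 + 61 + 12 + ? → (3,1) = 258 − 169 = 89.
Using column 2: 103 + 82 + 19 + ? → (3,2) = 258 − 204 = 54.
Column 4 must total 258; the given cells sum to 232, so (1,4) = 26.
Row 1 must total 258; the given cells sum to 225, so (1,3) = 33.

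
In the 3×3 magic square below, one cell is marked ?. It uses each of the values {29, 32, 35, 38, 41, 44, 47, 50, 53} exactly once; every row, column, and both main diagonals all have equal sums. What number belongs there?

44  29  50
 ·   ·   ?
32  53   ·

35

The 9 entries sum to 369, so each line sums to 369/3 = 123.
Using row 3: 32 + 53 + ? → (3,3) = 123 − 85 = 38.
Column 1 needs 123; the known cells sum to 76, so (2,1) = 47.
Column 2 needs 123; the known cells sum to 82, so (2,2) = 41.
Column 3 must total 123; the given cells sum to 88, so (2,3) = 35.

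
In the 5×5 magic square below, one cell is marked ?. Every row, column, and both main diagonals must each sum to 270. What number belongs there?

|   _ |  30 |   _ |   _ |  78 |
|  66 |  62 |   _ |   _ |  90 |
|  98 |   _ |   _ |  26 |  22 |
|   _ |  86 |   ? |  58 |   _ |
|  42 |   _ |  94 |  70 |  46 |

82

Row 5 must total 270; the given cells sum to 252, so (5,2) = 18.
The remaining cell in column 2 is (3,2) = 270 − 196 = 74.
The remaining cell in column 5 is (4,5) = 270 − 236 = 34.
Using row 3: 98 + 74 + 26 + 22 + ? → (3,3) = 270 − 220 = 50.
The remaining cell in main diagonal is (1,1) = 270 − 216 = 54.
Anti-diagonal needs 270; the known cells sum to 256, so (2,4) = 14.
Using row 2: 66 + 62 + 14 + 90 + ? → (2,3) = 270 − 232 = 38.
Column 1: 54 + 66 + 98 + 42 + ? = 270, so (4,1) = 10.
Column 4 needs 270; the known cells sum to 168, so (1,4) = 102.
Row 1: 54 + 30 + 102 + 78 + ? = 270, so (1,3) = 6.
Row 4: 10 + 86 + 58 + 34 + ? = 270, so (4,3) = 82.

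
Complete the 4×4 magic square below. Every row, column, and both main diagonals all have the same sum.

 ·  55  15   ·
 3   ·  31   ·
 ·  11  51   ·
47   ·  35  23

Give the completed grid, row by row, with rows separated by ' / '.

19 55 15 43 / 3 39 31 59 / 63 11 51 7 / 47 27 35 23

Column 3 is already complete: 15 + 31 + 51 + 35 = 132, so that is the magic constant.
The remaining cell in row 4 is (4,2) = 132 − 105 = 27.
The remaining cell in column 2 is (2,2) = 132 − 93 = 39.
Main diagonal: 39 + 51 + 23 + ? = 132, so (1,1) = 19.
Anti-diagonal must total 132; the given cells sum to 89, so (1,4) = 43.
Row 2: 3 + 39 + 31 + ? = 132, so (2,4) = 59.
Column 1 must total 132; the given cells sum to 69, so (3,1) = 63.
Column 4: 43 + 59 + 23 + ? = 132, so (3,4) = 7.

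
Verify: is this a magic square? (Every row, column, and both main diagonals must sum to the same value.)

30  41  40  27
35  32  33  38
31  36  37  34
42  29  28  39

Yes

Row 1: 30 + 41 + 40 + 27 = 138.
Row 2: 35 + 32 + 33 + 38 = 138.
Row 3: 31 + 36 + 37 + 34 = 138.
Row 4: 42 + 29 + 28 + 39 = 138.
Column 1: 30 + 35 + 31 + 42 = 138.
Column 2: 41 + 32 + 36 + 29 = 138.
Column 3: 40 + 33 + 37 + 28 = 138.
Column 4: 27 + 38 + 34 + 39 = 138.
Main diagonal: 30 + 32 + 37 + 39 = 138.
Anti-diagonal: 27 + 33 + 36 + 42 = 138.
All lines sum to 138.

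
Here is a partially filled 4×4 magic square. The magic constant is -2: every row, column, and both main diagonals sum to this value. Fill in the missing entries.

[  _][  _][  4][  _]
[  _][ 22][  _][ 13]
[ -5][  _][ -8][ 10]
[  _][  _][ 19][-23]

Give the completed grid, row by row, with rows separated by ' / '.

7 -11 4 -2 / -20 22 -17 13 / -5 1 -8 10 / 16 -14 19 -23

Row 3: -5 + (-8) + 10 + ? = -2, so (3,2) = 1.
Column 3: 4 + (-8) + 19 + ? = -2, so (2,3) = -17.
Column 4: 13 + 10 + (-23) + ? = -2, so (1,4) = -2.
The remaining cell in main diagonal is (1,1) = -2 − (-9) = 7.
From anti-diagonal, -2 − (-2 + (-17) + 1) gives (4,1) = 16.
Row 1 must total -2; the given cells sum to 9, so (1,2) = -11.
Using row 2: 22 + (-17) + 13 + ? → (2,1) = -2 − 18 = -20.
Using row 4: 16 + 19 + (-23) + ? → (4,2) = -2 − 12 = -14.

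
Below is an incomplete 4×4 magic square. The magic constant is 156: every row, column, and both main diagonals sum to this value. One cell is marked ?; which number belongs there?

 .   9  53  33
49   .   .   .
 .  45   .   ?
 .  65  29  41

69

Row 1 needs 156; the known cells sum to 95, so (1,1) = 61.
Row 4: 65 + 29 + 41 + ? = 156, so (4,1) = 21.
Column 1 must total 156; the given cells sum to 131, so (3,1) = 25.
From column 2, 156 − (9 + 45 + 65) gives (2,2) = 37.
Main diagonal needs 156; the known cells sum to 139, so (3,3) = 17.
Anti-diagonal: 33 + 45 + 21 + ? = 156, so (2,3) = 57.
Row 2: 49 + 37 + 57 + ? = 156, so (2,4) = 13.
Row 3 needs 156; the known cells sum to 87, so (3,4) = 69.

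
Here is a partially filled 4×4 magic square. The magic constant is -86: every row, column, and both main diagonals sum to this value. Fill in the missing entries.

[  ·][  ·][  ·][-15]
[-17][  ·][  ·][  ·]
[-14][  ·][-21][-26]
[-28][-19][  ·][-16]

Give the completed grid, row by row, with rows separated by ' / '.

-27 -20 -24 -15 / -17 -22 -18 -29 / -14 -25 -21 -26 / -28 -19 -23 -16

Row 3: -14 + (-21) + (-26) + ? = -86, so (3,2) = -25.
Row 4 needs -86; the known cells sum to -63, so (4,3) = -23.
Column 1: -17 + (-14) + (-28) + ? = -86, so (1,1) = -27.
Using column 4: -15 + (-26) + (-16) + ? → (2,4) = -86 − (-57) = -29.
The remaining cell in main diagonal is (2,2) = -86 − (-64) = -22.
The remaining cell in anti-diagonal is (2,3) = -86 − (-68) = -18.
Using column 2: -22 + (-25) + (-19) + ? → (1,2) = -86 − (-66) = -20.
Using column 3: -18 + (-21) + (-23) + ? → (1,3) = -86 − (-62) = -24.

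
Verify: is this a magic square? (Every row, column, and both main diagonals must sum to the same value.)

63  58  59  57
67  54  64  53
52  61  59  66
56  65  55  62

Row 1: 63 + 58 + 59 + 57 = 237.
Row 2: 67 + 54 + 64 + 53 = 238.
Row 3: 52 + 61 + 59 + 66 = 238.
Row 4: 56 + 65 + 55 + 62 = 238.
Column 1: 63 + 67 + 52 + 56 = 238.
Column 2: 58 + 54 + 61 + 65 = 238.
Column 3: 59 + 64 + 59 + 55 = 237.
Column 4: 57 + 53 + 66 + 62 = 238.
Main diagonal: 63 + 54 + 59 + 62 = 238.
Anti-diagonal: 57 + 64 + 61 + 56 = 238.

No — row 1 sums to 237 but row 4 sums to 238.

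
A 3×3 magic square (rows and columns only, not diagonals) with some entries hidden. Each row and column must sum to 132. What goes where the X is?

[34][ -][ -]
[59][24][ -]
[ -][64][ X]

29

The remaining cell in row 2 is (2,3) = 132 − 83 = 49.
Column 1 needs 132; the known cells sum to 93, so (3,1) = 39.
Column 2 must total 132; the given cells sum to 88, so (1,2) = 44.
Using row 1: 34 + 44 + ? → (1,3) = 132 − 78 = 54.
Row 3: 39 + 64 + ? = 132, so (3,3) = 29.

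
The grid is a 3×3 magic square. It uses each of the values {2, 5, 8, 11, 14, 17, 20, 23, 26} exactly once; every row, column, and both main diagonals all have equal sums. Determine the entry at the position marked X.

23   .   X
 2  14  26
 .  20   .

The 9 entries sum to 126, so each line sums to 126/3 = 42.
The remaining cell in column 1 is (3,1) = 42 − 25 = 17.
Using column 2: 14 + 20 + ? → (1,2) = 42 − 34 = 8.
Using main diagonal: 23 + 14 + ? → (3,3) = 42 − 37 = 5.
Anti-diagonal must total 42; the given cells sum to 31, so (1,3) = 11.

11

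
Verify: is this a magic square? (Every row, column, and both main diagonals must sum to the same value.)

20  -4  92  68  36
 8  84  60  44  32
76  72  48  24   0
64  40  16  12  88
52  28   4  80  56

Row 1: 20 + (-4) + 92 + 68 + 36 = 212.
Row 2: 8 + 84 + 60 + 44 + 32 = 228.
Row 3: 76 + 72 + 48 + 24 + 0 = 220.
Row 4: 64 + 40 + 16 + 12 + 88 = 220.
Row 5: 52 + 28 + 4 + 80 + 56 = 220.
Column 1: 20 + 8 + 76 + 64 + 52 = 220.
Column 2: -4 + 84 + 72 + 40 + 28 = 220.
Column 3: 92 + 60 + 48 + 16 + 4 = 220.
Column 4: 68 + 44 + 24 + 12 + 80 = 228.
Column 5: 36 + 32 + 0 + 88 + 56 = 212.
Main diagonal: 20 + 84 + 48 + 12 + 56 = 220.
Anti-diagonal: 36 + 44 + 48 + 40 + 52 = 220.

No — row 1 sums to 212 but anti-diagonal sums to 220.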